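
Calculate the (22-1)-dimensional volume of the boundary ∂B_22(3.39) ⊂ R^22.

The surface area of an n-ball is 2π^(n/2) r^(n-1) / Γ(n/2). For n=22, r=3.39: 2.20856e+10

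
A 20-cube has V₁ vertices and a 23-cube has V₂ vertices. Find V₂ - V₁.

V₁ = 2^20 = 1048576. V₂ = 2^23 = 8388608. V₂ - V₁ = 7340032.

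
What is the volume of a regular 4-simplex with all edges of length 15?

V_4 = √(5) · 15^4 / (4! · 2^(4/2)) ≈ 1179.18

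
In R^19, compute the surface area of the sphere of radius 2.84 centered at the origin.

|∂B_19(2.84)| ≈ 1.27959e+08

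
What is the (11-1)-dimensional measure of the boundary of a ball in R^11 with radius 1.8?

|∂B_11(1.8)| ≈ 7399.84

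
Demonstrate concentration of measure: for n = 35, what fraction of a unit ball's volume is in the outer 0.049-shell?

1 - (1-0.049)^35 ≈ 0.827687 ≈ 82.77%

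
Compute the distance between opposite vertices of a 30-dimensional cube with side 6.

d = √(6² + 6² + ... + 6²) [30 terms] = √(30·6²) = 6√30 ≈ 32.8634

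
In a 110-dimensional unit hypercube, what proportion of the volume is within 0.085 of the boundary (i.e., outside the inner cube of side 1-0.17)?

1 - (1 - 2·0.085)^110 = 1 - 0.83^110 ≈ 0.9999999987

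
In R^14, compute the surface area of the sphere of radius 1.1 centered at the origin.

S_14(1.1) = 2·π^(14/2)·(1.1)^13 / Γ(14/2) ≈ 28.9635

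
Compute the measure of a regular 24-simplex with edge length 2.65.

Volume = 2.65^24 · √(25/2^24) / 24! ≈ 2.83012e-17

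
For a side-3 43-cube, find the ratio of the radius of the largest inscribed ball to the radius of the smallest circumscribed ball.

r_in = 3/2 (half the side); r_out = 3√43/2 (half the diagonal). Ratio = 1/√43 ≈ 0.152499.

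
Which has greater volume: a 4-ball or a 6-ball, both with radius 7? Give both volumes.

V_4(7) ≈ 11848.5. V_6(7) ≈ 607976. The 6-ball is larger.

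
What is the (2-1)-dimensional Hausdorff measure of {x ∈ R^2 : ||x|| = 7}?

S = n·V_n(r)/r = 2·V_2(7)/7 (volume-to-surface relation), giving 2πr = 2π·7 ≈ 43.9823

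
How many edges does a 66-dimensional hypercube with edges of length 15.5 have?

An n-cube has n·2^(n-1) edges. With n = 66: 66·36893488147419103232 = 2434970217729660813312.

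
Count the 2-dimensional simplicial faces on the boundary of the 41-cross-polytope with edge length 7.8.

f_2(41-orthoplex) = 2^3 · (41 choose 3) = 85280.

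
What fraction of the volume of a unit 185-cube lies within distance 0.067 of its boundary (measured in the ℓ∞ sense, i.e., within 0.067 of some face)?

Shell fraction = 1 - (1-0.134)^185 ≈ 1 - 2.759e-12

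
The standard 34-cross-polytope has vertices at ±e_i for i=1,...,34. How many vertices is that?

Number of vertices = 2n = 68.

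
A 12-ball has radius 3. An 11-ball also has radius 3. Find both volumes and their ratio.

V_12(3) ≈ 709613. V_11(3) ≈ 333763. Ratio V_12/V_11 ≈ 2.126.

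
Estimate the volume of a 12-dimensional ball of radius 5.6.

Volume = π^{12/2}·(5.6)^12/Γ(7) ≈ 1.27006e+09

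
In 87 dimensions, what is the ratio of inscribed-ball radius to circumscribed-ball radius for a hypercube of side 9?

r_in / r_out = (9/2) / (9√87/2) = 1/√87 ≈ 0.107211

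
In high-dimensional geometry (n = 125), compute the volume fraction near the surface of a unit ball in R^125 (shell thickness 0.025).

1 - (1-0.025)^125 ≈ 0.957774 ≈ 95.78%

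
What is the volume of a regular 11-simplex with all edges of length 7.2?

Volume = 7.2^11 · √(12/2^11) / 11! ≈ 5.16925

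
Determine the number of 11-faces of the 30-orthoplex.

An n-cross-polytope has 2^(k+1)·C(n,k+1) k-faces. Here 2^12·C(30,12) = 4096·86493225 = 354276249600.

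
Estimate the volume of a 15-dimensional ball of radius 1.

The n-ball volume is π^(n/2)·r^n/Γ(n/2+1). With n=15, r=1: V = 256·π^7/2027025 ≈ 0.381443.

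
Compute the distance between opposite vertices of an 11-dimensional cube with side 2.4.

||(2.4,2.4,...,2.4)|| = √(11)·2.4 ≈ 7.9599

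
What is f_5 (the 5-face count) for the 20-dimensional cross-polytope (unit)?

Each 5-face is the convex hull of 6 vertices, one chosen as ±e_i from each of 6 distinct axes: 2^6·C(20,6) = 2480640.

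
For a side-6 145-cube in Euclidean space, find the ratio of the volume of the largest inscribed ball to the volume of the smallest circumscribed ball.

V_in/V_out = n^(-n/2) = 145^(-145/2) ≈ 1.99903e-157.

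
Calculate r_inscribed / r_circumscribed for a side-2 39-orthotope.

r_in / r_out = (2/2) / (2√39/2) = 1/√39 ≈ 0.160128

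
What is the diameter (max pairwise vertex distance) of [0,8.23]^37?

The space diagonal of an n-cube of side s is s√n. Here 8.23·√37 ≈ 50.0611.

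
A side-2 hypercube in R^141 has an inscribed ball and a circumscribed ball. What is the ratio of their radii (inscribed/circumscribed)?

Ratio = (s/2)/(s√141/2) = 141^(-1/2) ≈ 0.0842152.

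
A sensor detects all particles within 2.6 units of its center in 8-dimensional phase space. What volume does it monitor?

Volume = π^{8/2}·(2.6)^8/Γ(5) ≈ 8475.69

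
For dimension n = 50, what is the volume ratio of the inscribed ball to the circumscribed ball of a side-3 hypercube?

Volume scales as r^n, and r_in/r_out = 1/√50, giving (1/√50)^50 ≈ 3.35544e-43.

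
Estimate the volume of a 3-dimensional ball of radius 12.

V_3(12) = π^(3/2) · (12)^3 / Γ(3/2 + 1) = 2304·π ≈ 7238.23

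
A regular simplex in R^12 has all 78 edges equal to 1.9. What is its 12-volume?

For a regular n-simplex with edge a, V = (a^n / n!)·√((n+1)/2^n). With a=1.9, n=12: V ≈ 2.60314e-07.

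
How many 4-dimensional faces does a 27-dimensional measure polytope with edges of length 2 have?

An n-cube has C(n,k)·2^(n-k) k-faces. Here C(27,4)·2^23 = 17550·8388608 = 147220070400.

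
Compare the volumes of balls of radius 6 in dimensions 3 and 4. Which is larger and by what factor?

V_3(6) ≈ 904.779, V_4(6) ≈ 6395.5. The 4-ball is larger by a factor of 7.069.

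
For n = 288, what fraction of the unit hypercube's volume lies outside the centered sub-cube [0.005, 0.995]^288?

The inner cube has side 1-2·0.005 = 0.99 and volume (0.99)^288 ≈ 0.05533, so the shell holds 0.944673 of the volume.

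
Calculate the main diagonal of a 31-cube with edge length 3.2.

||(3.2,3.2,...,3.2)|| = √(31)·3.2 ≈ 17.8168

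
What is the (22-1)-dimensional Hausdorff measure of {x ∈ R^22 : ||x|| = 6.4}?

S_22(6.4) = 2·π^(22/2)·(6.4)^21 / Γ(22/2) ≈ 1.37942e+16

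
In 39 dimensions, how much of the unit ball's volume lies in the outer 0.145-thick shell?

V(inner)/V(outer) = ((1-0.145)/1)^39 ≈ 0.002222, so the shell fraction is 0.997778.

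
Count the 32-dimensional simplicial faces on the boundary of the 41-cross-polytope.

An n-cross-polytope has 2^(k+1)·C(n,k+1) k-faces. Here 2^33·C(41,33) = 8589934592·95548245 = 820753174930391040.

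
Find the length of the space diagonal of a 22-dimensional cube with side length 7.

||(7,7,...,7)|| = √(22)·7 ≈ 32.8329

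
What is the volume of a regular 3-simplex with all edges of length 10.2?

Volume = (√2/12) · 10.2³ = 125.065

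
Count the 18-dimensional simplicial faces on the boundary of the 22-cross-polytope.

f_18(22-orthoplex) = 2^19 · (22 choose 19) = 807403520.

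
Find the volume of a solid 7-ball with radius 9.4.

The n-ball volume is π^(n/2)·r^n/Γ(n/2+1). With n=7, r=9.4: V ≈ 3.0639e+07.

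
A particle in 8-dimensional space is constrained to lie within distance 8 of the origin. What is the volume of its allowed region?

Volume = π^{8/2}·(8)^8/Γ(5) = 2097152·π^4/3 ≈ 6.80939e+07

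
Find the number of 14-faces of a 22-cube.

Number of 14-faces = C(22,14) · 2^(22-14) = 319770 · 256 = 81861120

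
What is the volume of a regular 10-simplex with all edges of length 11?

For a regular n-simplex with edge a, V = (a^n / n!)·√((n+1)/2^n). With a=11, n=10: V ≈ 740.816.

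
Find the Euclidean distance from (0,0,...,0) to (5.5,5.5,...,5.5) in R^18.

Diagonal = √18 · 5.5 ≈ 23.3345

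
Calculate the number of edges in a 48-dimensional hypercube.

Number of 1-faces = C(48,1)·2^(48-1) = 48·140737488355328 = 6755399441055744.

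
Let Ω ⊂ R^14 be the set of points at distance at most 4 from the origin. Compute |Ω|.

Volume = π^{14/2}·(4)^14/Γ(8) = 16777216·π^7/315 ≈ 1.60864e+08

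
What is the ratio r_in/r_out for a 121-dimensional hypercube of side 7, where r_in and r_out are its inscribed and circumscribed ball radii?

r_in / r_out = (7/2) / (7√121/2) = 1/√121 ≈ 0.0909091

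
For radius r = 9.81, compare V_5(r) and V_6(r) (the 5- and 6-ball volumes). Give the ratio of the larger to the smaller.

V_5(9.81) ≈ 478237, V_6(9.81) ≈ 4.60588e+06. The 6-ball is larger by a factor of 9.631.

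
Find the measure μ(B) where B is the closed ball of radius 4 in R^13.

Volume = π^{13/2}·(4)^13/Γ(15/2) = 8589934592·π^6/135135 ≈ 6.11113e+07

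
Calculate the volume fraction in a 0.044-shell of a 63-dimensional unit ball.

Shell fraction = 1 - (1-0.044)^63 ≈ 0.941272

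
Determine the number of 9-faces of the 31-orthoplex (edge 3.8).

Number of 9-faces = 2^(9+1) · C(31,9+1) = 1024 · 44352165 = 45416616960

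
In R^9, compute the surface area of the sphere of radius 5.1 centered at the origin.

S_9(5.1) = 2·π^(9/2)·(5.1)^8 / Γ(9/2) ≈ 1.35869e+07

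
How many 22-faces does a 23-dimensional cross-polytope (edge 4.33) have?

Number of 22-faces = 2^(22+1) · C(23,22+1) = 8388608 · 1 = 8388608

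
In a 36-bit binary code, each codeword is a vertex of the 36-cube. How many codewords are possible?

The 36-cube has 2^36 = 68719476736 vertices.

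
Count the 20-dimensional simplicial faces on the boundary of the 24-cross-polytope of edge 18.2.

Each 20-face is the convex hull of 21 vertices, one chosen as ±e_i from each of 21 distinct axes: 2^21·C(24,21) = 4244635648.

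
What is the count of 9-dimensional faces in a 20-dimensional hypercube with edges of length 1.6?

An n-cube has C(n,k)·2^(n-k) k-faces. Here C(20,9)·2^11 = 167960·2048 = 343982080.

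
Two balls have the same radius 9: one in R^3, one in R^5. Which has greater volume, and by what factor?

V_3(9) ≈ 3053.63, V_5(9) ≈ 310821. The 5-ball is larger by a factor of 101.8.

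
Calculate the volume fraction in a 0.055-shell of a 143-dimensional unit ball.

V(inner)/V(outer) = ((1-0.055)/1)^143 ≈ 0.0003067, so the shell fraction is 0.999693.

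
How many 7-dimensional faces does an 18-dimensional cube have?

Choose 7 of 18 axes to span the face (C(18,7) = 31824 ways), then fix each of the remaining 11 coordinates at one of its two extreme values (2^11 = 2048 ways): 31824·2048 = 65175552.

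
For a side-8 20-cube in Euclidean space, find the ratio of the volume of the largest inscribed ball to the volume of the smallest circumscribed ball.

V_in / V_out = (r_in/r_out)^20 = (1/√20)^20 = 20^(-20/2) ≈ 9.76562e-14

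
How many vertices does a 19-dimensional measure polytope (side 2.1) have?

An n-cube has 2^n vertices; for n = 19 that is 2^19 = 524288.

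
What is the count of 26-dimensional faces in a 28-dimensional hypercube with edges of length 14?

f_26(28-cube) = (28 choose 26) · 2^2 = 1512.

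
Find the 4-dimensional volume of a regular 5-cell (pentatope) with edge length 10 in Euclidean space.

Volume = 10^4 · √(5/2^4) / 4! ≈ 232.924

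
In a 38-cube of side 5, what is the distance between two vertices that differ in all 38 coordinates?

The space diagonal of an n-cube of side s is s√n. Here 5·√38 ≈ 30.8221.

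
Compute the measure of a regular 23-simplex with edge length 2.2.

For a regular n-simplex with edge a, V = (a^n / n!)·√((n+1)/2^n). With a=2.2, n=23: V ≈ 4.9146e-18.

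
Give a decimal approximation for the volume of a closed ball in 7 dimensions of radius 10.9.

V_7(10.9) = π^(7/2) · (10.9)^7 / Γ(7/2 + 1) ≈ 8.63706e+07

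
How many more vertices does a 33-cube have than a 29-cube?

The 33-cube has 2^33 = 8589934592 vertices. The 29-cube has 2^29 = 536870912 vertices. Difference: 8589934592 - 536870912 = 8053063680.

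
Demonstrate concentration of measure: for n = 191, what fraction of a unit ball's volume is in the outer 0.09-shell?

1 - (1-0.09)^191 ≈ 0.999999985 ≈ 99.999998%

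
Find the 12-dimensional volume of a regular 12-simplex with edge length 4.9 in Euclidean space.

V_12 = √(13) · 4.9^12 / (12! · 2^(12/2)) ≈ 0.0225324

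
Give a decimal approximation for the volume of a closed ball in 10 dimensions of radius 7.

V = 282475249·π^5/120 ≈ 7.20358e+08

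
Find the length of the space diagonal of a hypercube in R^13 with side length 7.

d = √(7² + 7² + ... + 7²) [13 terms] = √(13·7²) = 7√13 ≈ 25.2389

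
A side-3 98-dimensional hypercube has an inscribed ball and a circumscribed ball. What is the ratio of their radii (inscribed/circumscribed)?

r_in / r_out = (3/2) / (3√98/2) = 1/√98 ≈ 0.101015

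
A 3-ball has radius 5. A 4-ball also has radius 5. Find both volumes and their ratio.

V_3(5) ≈ 523.599. V_4(5) ≈ 3084.25. Ratio V_3/V_4 ≈ 0.1698.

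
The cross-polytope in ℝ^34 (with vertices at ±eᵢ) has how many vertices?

The 34-dimensional cross-polytope has 2n = 2·34 = 68 vertices.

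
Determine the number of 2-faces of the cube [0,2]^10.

Choose 2 of 10 axes to span the face (C(10,2) = 45 ways), then fix each of the remaining 8 coordinates at one of its two extreme values (2^8 = 256 ways): 45·256 = 11520.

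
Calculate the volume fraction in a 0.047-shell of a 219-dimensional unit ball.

V(inner)/V(outer) = ((1-0.047)/1)^219 ≈ 2.638e-05, so the shell fraction is 0.999974.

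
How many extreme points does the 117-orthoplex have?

Number of vertices = 2n = 234.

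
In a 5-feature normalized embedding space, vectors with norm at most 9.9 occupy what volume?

Volume = π^{5/2}·(9.9)^5/Γ(7/2) ≈ 500581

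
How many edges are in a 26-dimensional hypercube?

Number of 1-faces = C(26,1) · 2^(26-1) = 26 · 33554432 = 872415232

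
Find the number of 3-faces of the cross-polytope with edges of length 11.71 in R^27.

f_3(27-orthoplex) = 2^4 · (27 choose 4) = 280800.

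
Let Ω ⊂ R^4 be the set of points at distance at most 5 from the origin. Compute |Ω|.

V = 625·π^2/2 ≈ 3084.25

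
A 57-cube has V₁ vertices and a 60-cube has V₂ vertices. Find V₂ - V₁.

V₁ = 2^57 = 144115188075855872. V₂ = 2^60 = 1152921504606846976. V₂ - V₁ = 1008806316530991104.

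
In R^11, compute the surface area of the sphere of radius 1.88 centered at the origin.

S = n·V_n(r)/r = 11·V_11(1.88)/1.88 (volume-to-surface relation), giving 11430.8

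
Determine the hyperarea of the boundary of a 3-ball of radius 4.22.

S_3(4.22) = 2·π^(3/2)·(4.22)^2 / Γ(3/2) = 4πr² = 4π·(4.22)² ≈ 223.787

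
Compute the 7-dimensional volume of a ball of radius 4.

V = 262144·π^3/105 ≈ 77410.6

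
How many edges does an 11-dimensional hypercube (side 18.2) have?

Each of the 2^11 = 2048 vertices has degree 11; total edges = 11·2^11/2 = 11264.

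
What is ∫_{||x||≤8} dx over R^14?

The n-ball volume is π^(n/2)·r^n/Γ(n/2+1). With n=14, r=8: V = 274877906944·π^7/315 ≈ 2.63559e+12.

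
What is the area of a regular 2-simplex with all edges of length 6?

Area = (√3/4) · 6² = 15.5885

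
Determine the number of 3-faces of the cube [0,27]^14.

Number of 3-faces = C(14,3) · 2^(14-3) = 364 · 2048 = 745472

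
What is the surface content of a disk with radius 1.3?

The surface area of an n-ball is 2π^(n/2) r^(n-1) / Γ(n/2). For n=2, r=1.3: 2πr = 2π·1.3 ≈ 8.16814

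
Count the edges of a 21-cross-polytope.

An n-cross-polytope has 2^(k+1)·C(n,k+1) k-faces. Here 2^2·C(21,2) = 4·210 = 840.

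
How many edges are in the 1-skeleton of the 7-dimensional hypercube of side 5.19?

An n-cube has n·2^(n-1) edges. With n = 7: 7·64 = 448.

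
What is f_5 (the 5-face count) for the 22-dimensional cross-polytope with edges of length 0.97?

Number of 5-faces = 2^(5+1) · C(22,5+1) = 64 · 74613 = 4775232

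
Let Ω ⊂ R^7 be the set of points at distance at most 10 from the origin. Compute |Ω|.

V_7(10) = π^(7/2) · (10)^7 / Γ(7/2 + 1) = 32000000·π^3/21 ≈ 4.72477e+07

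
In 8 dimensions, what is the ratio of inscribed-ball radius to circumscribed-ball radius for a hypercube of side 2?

Ratio = (s/2)/(s√8/2) = 8^(-1/2) ≈ 0.353553.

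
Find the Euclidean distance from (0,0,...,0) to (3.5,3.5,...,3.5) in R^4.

Diagonal = √4 · 3.5 = 7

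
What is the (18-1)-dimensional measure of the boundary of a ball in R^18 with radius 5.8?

S = n·V_n(r)/r = 18·V_18(5.8)/5.8 (volume-to-surface relation), giving 1.40648e+13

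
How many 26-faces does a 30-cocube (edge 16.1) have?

f_26(30-orthoplex) = 2^27 · (30 choose 27) = 544923975680.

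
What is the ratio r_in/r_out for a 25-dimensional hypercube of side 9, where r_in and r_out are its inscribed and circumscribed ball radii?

Ratio = (s/2)/(s√25/2) = 25^(-1/2) ≈ 0.2.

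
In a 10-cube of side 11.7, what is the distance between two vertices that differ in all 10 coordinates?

Diagonal = √10 · 11.7 ≈ 36.9986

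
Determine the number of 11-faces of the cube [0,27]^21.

Choose 11 of 21 axes to span the face (C(21,11) = 352716 ways), then fix each of the remaining 10 coordinates at one of its two extreme values (2^10 = 1024 ways): 352716·1024 = 361181184.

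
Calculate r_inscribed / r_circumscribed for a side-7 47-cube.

For an n-cube of any side s, the inradius is s/2 and the circumradius is s√n/2, so the ratio is 1/√47 ≈ 0.145865.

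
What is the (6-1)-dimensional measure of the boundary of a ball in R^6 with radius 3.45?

The surface area of an n-ball is 2π^(n/2) r^(n-1) / Γ(n/2). For n=6, r=3.45: 15154.6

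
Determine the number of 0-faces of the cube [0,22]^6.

f_0(6-cube) = (6 choose 0) · 2^6 = 64.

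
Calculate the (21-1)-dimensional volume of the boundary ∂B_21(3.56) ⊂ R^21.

|∂B_21(3.56)| ≈ 3.13161e+10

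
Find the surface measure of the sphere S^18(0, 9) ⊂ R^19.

S = n·V_n(r)/r = 19·V_19(9)/9 (volume-to-surface relation), giving 1897492673384285184·π^9/425425 ≈ 1.32955e+17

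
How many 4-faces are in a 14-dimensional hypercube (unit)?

An n-cube has C(n,k)·2^(n-k) k-faces. Here C(14,4)·2^10 = 1001·1024 = 1025024.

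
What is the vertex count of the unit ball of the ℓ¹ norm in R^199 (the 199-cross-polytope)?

The vertices are ±e_1, ..., ±e_199, so there are 2·199 = 398.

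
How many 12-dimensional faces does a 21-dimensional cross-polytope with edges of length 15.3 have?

An n-cross-polytope has 2^(k+1)·C(n,k+1) k-faces. Here 2^13·C(21,13) = 8192·203490 = 1666990080.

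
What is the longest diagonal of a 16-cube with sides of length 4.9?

Diagonal = √16 · 4.9 = 19.6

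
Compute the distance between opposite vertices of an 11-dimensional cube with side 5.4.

||(5.4,5.4,...,5.4)|| = √(11)·5.4 ≈ 17.9098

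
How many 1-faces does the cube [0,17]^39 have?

Each of the 2^39 = 549755813888 vertices has degree 39; total edges = 39·2^39/2 = 10720238370816.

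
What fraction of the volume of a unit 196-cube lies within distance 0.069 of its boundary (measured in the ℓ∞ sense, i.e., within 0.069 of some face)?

The inner cube has side 1-2·0.069 = 0.862 and volume (0.862)^196 ≈ 2.288e-13, so the shell holds 1 - 2.288e-13 of the volume.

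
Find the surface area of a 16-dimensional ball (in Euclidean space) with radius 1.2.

|∂B_16(1.2)| ≈ 58.0119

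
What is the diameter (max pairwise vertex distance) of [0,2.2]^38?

d = √(2.2² + 2.2² + ... + 2.2²) [38 terms] = √(38·2.2²) = 2.2√38 ≈ 13.5617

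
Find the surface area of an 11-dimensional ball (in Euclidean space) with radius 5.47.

The surface area of an n-ball is 2π^(n/2) r^(n-1) / Γ(n/2). For n=11, r=5.47: 4.97016e+08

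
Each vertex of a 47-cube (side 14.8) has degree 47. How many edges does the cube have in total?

An n-cube has n·2^(n-1) edges. With n = 47: 47·70368744177664 = 3307330976350208.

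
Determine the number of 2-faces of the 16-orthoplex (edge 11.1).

f_2(16-orthoplex) = 2^3 · (16 choose 3) = 4480.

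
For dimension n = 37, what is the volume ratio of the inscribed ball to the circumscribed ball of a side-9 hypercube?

The radii are 9/2 and 9√37/2, so the volume ratio is (1/√37)^37 = 37^{-37/2} ≈ 9.73348e-30.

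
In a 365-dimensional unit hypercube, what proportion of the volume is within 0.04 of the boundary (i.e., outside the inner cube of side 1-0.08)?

1 - (1 - 2·0.04)^365 = 1 - 0.92^365 ≈ 1 - 6.061e-14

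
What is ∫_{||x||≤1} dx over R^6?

V_6(1) = π^(6/2) · (1)^6 / Γ(6/2 + 1) = π^3/6 ≈ 5.16771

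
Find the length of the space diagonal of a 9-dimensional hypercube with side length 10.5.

The space diagonal of an n-cube of side s is s√n. Here 10.5·√9 = 31.5.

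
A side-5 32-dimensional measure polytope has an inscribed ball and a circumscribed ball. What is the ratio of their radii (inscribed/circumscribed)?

Ratio = (s/2)/(s√32/2) = 32^(-1/2) ≈ 0.176777.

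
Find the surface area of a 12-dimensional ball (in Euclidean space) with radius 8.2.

The surface area of an n-ball is 2π^(n/2) r^(n-1) / Γ(n/2). For n=12, r=8.2: 1.80593e+11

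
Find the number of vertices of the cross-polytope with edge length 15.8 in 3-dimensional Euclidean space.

An n-cross-polytope has 2^(k+1)·C(n,k+1) k-faces. Here 2^1·C(3,1) = 2·3 = 6.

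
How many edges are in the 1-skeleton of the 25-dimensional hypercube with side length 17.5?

The 25-cube has n·2^(n-1) = 25·2^24 = 25·16777216 = 419430400 edges.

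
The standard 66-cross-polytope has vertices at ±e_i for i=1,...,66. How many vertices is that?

Number of vertices = 2n = 132.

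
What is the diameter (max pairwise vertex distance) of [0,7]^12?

d = √(7² + 7² + ... + 7²) [12 terms] = √(12·7²) = 7√12 ≈ 24.2487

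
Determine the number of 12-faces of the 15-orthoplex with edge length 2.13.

f_12(15-orthoplex) = 2^13 · (15 choose 13) = 860160.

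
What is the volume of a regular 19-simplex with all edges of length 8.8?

V = (8.8^19 / 19!) · √((19+1) / 2^19) ≈ 0.0447514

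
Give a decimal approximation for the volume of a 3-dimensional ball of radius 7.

V_3(7) = π^(3/2) · (7)^3 / Γ(3/2 + 1) = 1372·π/3 ≈ 1436.76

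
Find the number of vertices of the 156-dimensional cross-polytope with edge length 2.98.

Number of vertices = 2n = 312.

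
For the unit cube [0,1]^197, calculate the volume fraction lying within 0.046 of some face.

1 - (1 - 2·0.046)^197 = 1 - 0.908^197 ≈ 0.9999999945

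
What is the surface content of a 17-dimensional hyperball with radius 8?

|∂B_17(8)| = 144115188075855872·π^8/2027025 ≈ 6.74605e+14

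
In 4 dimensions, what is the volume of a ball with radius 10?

V_4(10) = π^(4/2) · (10)^4 / Γ(4/2 + 1) = 5000·π^2 ≈ 49348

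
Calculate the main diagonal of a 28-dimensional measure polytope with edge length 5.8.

Diagonal = √28 · 5.8 ≈ 30.6907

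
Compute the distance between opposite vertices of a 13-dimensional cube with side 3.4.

The space diagonal of an n-cube of side s is s√n. Here 3.4·√13 ≈ 12.2589.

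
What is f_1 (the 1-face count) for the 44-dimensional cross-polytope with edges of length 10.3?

Number of 1-faces = 2^(1+1) · C(44,1+1) = 4 · 946 = 3784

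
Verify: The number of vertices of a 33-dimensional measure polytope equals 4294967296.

False. The 33-cube has 2^33 = 8589934592 vertices.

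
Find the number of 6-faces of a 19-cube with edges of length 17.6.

Choose 6 of 19 axes to span the face (C(19,6) = 27132 ways), then fix each of the remaining 13 coordinates at one of its two extreme values (2^13 = 8192 ways): 27132·8192 = 222265344.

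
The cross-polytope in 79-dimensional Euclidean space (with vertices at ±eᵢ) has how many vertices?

The vertices are ±e_1, ..., ±e_79, so there are 2·79 = 158.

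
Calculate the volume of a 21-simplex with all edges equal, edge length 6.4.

V = (6.4^21 / 21!) · √((21+1) / 2^21) ≈ 5.39302e-06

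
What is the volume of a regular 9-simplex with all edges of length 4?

Volume = 4^9 · √(10/2^9) / 9! ≈ 0.100958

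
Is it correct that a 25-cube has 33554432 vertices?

True. The 25-cube has 2^25 = 33554432 vertices.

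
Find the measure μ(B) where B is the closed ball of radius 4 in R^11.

V = 268435456·π^5/10395 ≈ 7.9025e+06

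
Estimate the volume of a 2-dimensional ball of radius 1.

V = π ≈ 3.14159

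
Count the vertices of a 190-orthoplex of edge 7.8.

An n-cross-polytope has 2n vertices; here n = 190, giving 380.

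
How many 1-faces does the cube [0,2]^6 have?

An n-cube has n·2^(n-1) edges. With n = 6: 6·32 = 192.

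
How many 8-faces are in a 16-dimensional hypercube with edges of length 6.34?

f_8(16-cube) = (16 choose 8) · 2^8 = 3294720.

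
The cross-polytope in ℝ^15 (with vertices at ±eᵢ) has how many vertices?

An n-cross-polytope has 2n vertices; here n = 15, giving 30.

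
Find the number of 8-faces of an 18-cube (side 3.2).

An n-cube has C(n,k)·2^(n-k) k-faces. Here C(18,8)·2^10 = 43758·1024 = 44808192.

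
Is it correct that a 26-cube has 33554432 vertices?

False. The 26-cube has 2^26 = 67108864 vertices.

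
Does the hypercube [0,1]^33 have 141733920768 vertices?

False. The 33-cube has 2^33 = 8589934592 vertices.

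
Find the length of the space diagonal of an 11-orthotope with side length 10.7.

Diagonal = √11 · 10.7 ≈ 35.4879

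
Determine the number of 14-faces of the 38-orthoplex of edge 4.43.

An n-cross-polytope has 2^(k+1)·C(n,k+1) k-faces. Here 2^15·C(38,15) = 32768·15471286560 = 506963117998080.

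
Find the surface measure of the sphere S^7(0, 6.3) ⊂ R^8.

|∂B_8(6.3)| ≈ 1.27898e+07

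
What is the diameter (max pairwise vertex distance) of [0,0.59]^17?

The space diagonal of an n-cube of side s is s√n. Here 0.59·√17 ≈ 2.43263.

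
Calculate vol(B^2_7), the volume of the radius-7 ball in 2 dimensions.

The n-ball volume is π^(n/2)·r^n/Γ(n/2+1). With n=2, r=7: V = 49·π ≈ 153.938.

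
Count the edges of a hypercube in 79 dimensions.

Number of 1-faces = C(79,1)·2^(79-1) = 79·302231454903657293676544 = 23876284937388926200446976.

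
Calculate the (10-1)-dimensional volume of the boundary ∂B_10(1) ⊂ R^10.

|∂B_10(1)| = π^5/12 ≈ 25.5016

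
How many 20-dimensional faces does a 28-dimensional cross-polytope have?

An n-cross-polytope has 2^(k+1)·C(n,k+1) k-faces. Here 2^21·C(28,21) = 2097152·1184040 = 2483111854080.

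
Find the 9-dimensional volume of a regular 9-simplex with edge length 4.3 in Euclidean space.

V = (4.3^9 / 9!) · √((9+1) / 2^9) ≈ 0.193561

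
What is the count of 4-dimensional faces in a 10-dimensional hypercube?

Choose 4 of 10 axes to span the face (C(10,4) = 210 ways), then fix each of the remaining 6 coordinates at one of its two extreme values (2^6 = 64 ways): 210·64 = 13440.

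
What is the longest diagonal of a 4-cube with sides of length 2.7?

The space diagonal of an n-cube of side s is s√n. Here 2.7·√4 = 5.4.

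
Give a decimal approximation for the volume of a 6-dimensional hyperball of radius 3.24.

Volume = π^{6/2}·(3.24)^6/Γ(4) ≈ 5978.17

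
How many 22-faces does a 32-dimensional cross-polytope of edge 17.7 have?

Number of 22-faces = 2^(22+1) · C(32,22+1) = 8388608 · 28048800 = 235290388070400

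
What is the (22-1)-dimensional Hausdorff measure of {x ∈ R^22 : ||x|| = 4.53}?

S_22(4.53) = 2·π^(22/2)·(4.53)^21 / Γ(22/2) ≈ 9.72698e+12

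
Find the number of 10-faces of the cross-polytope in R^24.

An n-cross-polytope has 2^(k+1)·C(n,k+1) k-faces. Here 2^11·C(24,11) = 2048·2496144 = 5112102912.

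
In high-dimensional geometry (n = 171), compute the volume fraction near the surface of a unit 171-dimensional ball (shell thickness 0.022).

1 - (1-0.022)^171 ≈ 0.977719 ≈ 97.77%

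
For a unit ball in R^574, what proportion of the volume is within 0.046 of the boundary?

1 - (1-0.046)^574 ≈ 1 - 1.823e-12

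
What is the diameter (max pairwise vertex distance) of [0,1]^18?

The space diagonal of an n-cube of side s is s√n. Here 1·√18 ≈ 4.24264.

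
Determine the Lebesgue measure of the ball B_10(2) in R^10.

Volume = π^{10/2}·(2)^10/Γ(6) = 128·π^5/15 ≈ 2611.37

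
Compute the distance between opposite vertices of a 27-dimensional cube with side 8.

Diagonal = √27 · 8 ≈ 41.5692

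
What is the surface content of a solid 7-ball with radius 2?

The surface area of an n-ball is 2π^(n/2) r^(n-1) / Γ(n/2). For n=7, r=2: 1024·π^3/15 ≈ 2116.7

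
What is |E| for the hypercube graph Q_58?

The 58-cube has n·2^(n-1) = 58·2^57 = 58·144115188075855872 = 8358680908399640576 edges.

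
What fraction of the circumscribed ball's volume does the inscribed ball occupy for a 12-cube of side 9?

V_in/V_out = n^(-n/2) = 12^(-12/2) ≈ 3.34898e-07.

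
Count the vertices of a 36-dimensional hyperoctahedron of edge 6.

An n-cross-polytope has 2n vertices; here n = 36, giving 72.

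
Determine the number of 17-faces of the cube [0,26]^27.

f_17(27-cube) = (27 choose 17) · 2^10 = 8638755840.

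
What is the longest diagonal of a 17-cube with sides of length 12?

||(12,12,...,12)|| = √(17)·12 ≈ 49.4773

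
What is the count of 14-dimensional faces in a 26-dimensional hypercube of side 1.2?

Choose 14 of 26 axes to span the face (C(26,14) = 9657700 ways), then fix each of the remaining 12 coordinates at one of its two extreme values (2^12 = 4096 ways): 9657700·4096 = 39557939200.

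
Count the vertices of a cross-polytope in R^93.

The 93-dimensional cross-polytope has 2n = 2·93 = 186 vertices.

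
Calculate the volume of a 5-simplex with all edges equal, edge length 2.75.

V_5 = √(6) · 2.75^5 / (5! · 2^(5/2)) ≈ 0.567522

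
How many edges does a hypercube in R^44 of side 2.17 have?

An n-cube has n·2^(n-1) edges. With n = 44: 44·8796093022208 = 387028092977152.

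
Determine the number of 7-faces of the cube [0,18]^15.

Choose 7 of 15 axes to span the face (C(15,7) = 6435 ways), then fix each of the remaining 8 coordinates at one of its two extreme values (2^8 = 256 ways): 6435·256 = 1647360.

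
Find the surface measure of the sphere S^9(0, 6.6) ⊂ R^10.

|∂B_10(6.6)| ≈ 6.05987e+08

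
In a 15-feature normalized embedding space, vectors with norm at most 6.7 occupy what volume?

Volume = π^{15/2}·(6.7)^15/Γ(17/2) ≈ 9.38754e+11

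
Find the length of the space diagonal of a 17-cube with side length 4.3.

||(4.3,4.3,...,4.3)|| = √(17)·4.3 ≈ 17.7294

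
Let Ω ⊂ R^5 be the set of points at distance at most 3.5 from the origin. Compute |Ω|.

The n-ball volume is π^(n/2)·r^n/Γ(n/2+1). With n=5, r=3.5: V = 16807·π^2/60 ≈ 2764.64.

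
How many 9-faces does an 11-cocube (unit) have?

Each 9-face is the convex hull of 10 vertices, one chosen as ±e_i from each of 10 distinct axes: 2^10·C(11,10) = 11264.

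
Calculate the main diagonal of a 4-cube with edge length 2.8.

d = √(2.8² + 2.8² + ... + 2.8²) [4 terms] = √(4·2.8²) = 2.8√4 = 5.6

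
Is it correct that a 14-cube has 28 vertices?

False. The 14-cube has 2^14 = 16384 vertices.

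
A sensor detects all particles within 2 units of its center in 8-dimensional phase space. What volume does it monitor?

Volume = π^{8/2}·(2)^8/Γ(5) = 32·π^4/3 ≈ 1039.03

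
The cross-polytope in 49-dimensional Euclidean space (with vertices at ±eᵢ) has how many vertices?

An n-cross-polytope has 2n vertices; here n = 49, giving 98.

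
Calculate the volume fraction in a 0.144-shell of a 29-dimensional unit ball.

Shell fraction = 1 - (1-0.144)^29 ≈ 0.988991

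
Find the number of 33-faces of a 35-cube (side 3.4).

Number of 33-faces = C(35,33) · 2^(35-33) = 595 · 4 = 2380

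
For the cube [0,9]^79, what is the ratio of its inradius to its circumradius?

Ratio = (s/2)/(s√79/2) = 79^(-1/2) ≈ 0.112509.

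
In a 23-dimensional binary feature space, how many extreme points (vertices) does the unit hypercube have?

Each vertex is a binary string of length 23, so there are 2^23 = 8388608.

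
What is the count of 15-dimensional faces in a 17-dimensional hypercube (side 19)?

f_15(17-cube) = (17 choose 15) · 2^2 = 544.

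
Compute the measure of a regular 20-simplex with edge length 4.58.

V_20 = √(21) · 4.58^20 / (20! · 2^(20/2)) ≈ 3.03385e-08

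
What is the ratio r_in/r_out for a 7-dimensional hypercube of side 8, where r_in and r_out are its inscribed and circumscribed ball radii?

Ratio = (s/2)/(s√7/2) = 7^(-1/2) ≈ 0.377964.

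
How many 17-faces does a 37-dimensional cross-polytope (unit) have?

Number of 17-faces = 2^(17+1) · C(37,17+1) = 262144 · 17672631900 = 4632774416793600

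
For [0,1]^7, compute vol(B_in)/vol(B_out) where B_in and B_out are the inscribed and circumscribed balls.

Volume scales as r^n, and r_in/r_out = 1/√7, giving (1/√7)^7 ≈ 0.00110194.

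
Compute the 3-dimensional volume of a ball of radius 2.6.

Volume = π^{3/2}·(2.6)^3/Γ(5/2) ≈ 73.6222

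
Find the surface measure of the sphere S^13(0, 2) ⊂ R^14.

S_14(2) = 2·π^(14/2)·(2)^13 / Γ(14/2) = 1024·π^7/45 ≈ 68728.5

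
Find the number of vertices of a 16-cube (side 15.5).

The 16-cube has 2^16 = 65536 vertices.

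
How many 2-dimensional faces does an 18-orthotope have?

An n-cube has C(n,k)·2^(n-k) k-faces. Here C(18,2)·2^16 = 153·65536 = 10027008.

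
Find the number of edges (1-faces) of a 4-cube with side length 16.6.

Number of 1-faces = C(4,1) · 2^(4-1) = 4 · 8 = 32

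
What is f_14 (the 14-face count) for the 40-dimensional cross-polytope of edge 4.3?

Number of 14-faces = 2^(14+1) · C(40,14+1) = 32768 · 40225345056 = 1318104106795008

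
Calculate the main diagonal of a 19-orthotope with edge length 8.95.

||(8.95,8.95,...,8.95)|| = √(19)·8.95 ≈ 39.0121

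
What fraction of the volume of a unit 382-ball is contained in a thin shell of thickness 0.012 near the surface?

Shell fraction = 1 - (1-0.012)^382 ≈ 0.990065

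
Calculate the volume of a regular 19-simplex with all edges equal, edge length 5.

For a regular n-simplex with edge a, V = (a^n / n!)·√((n+1)/2^n). With a=5, n=19: V ≈ 9.68424e-07.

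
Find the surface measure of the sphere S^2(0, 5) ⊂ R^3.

|∂B_3(5)| = 4πr² = 4π·(5)² ≈ 314.159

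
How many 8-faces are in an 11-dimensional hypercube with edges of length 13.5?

An n-cube has C(n,k)·2^(n-k) k-faces. Here C(11,8)·2^3 = 165·8 = 1320.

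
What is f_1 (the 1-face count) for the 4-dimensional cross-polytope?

f_1(4-orthoplex) = 2^2 · (4 choose 2) = 24.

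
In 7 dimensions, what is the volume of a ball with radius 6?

Volume = π^{7/2}·(6)^7/Γ(9/2) = 1492992·π^3/35 ≈ 1.32263e+06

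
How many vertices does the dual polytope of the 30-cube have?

An n-cross-polytope has 2n vertices; here n = 30, giving 60.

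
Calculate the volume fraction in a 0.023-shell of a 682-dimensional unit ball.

Shell fraction = 1 - (1-0.023)^682 ≈ 0.9999998717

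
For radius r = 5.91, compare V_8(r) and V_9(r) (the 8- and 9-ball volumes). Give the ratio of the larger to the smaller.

V_8(5.91) ≈ 6.04071e+06, V_9(5.91) ≈ 2.90138e+07. The 9-ball is larger by a factor of 4.803.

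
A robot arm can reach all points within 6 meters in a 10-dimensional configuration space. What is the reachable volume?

The n-ball volume is π^(n/2)·r^n/Γ(n/2+1). With n=10, r=6: V = 2519424·π^5/5 ≈ 1.54199e+08.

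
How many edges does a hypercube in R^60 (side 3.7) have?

An n-cube has n·2^(n-1) edges. With n = 60: 60·576460752303423488 = 34587645138205409280.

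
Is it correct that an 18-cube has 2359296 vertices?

False. The 18-cube has 2^18 = 262144 vertices.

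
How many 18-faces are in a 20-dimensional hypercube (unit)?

An n-cube has C(n,k)·2^(n-k) k-faces. Here C(20,18)·2^2 = 190·4 = 760.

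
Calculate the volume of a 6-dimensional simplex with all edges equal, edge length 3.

V = (3^6 / 6!) · √((6+1) / 2^6) ≈ 0.334853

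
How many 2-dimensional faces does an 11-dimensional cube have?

An n-cube has C(n,k)·2^(n-k) k-faces. Here C(11,2)·2^9 = 55·512 = 28160.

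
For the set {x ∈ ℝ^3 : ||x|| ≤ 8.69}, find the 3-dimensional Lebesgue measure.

The n-ball volume is π^(n/2)·r^n/Γ(n/2+1). With n=3, r=8.69: V ≈ 2748.83.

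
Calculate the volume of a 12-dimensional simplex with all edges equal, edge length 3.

V_12 = √(13) · 3^12 / (12! · 2^(12/2)) ≈ 6.25043e-05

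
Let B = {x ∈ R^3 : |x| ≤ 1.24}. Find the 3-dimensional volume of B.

The n-ball volume is π^(n/2)·r^n/Γ(n/2+1). With n=3, r=1.24: V ≈ 7.98645.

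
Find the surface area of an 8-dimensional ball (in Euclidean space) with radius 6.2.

S_8(6.2) = 2·π^(8/2)·(6.2)^7 / Γ(8/2) ≈ 1.14346e+07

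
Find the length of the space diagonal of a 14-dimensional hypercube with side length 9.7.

||(9.7,9.7,...,9.7)|| = √(14)·9.7 ≈ 36.2941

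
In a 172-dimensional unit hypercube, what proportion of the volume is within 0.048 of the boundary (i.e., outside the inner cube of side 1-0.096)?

Shell fraction = 1 - (1-0.096)^172 ≈ 0.9999999711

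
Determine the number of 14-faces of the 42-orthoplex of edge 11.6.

Number of 14-faces = 2^(14+1) · C(42,14+1) = 32768 · 98672427616 = 3233298108121088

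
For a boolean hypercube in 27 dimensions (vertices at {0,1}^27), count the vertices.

The 27-cube has 2^27 = 134217728 vertices.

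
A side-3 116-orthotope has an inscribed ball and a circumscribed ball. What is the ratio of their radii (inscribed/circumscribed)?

Ratio = (s/2)/(s√116/2) = 116^(-1/2) ≈ 0.0928477.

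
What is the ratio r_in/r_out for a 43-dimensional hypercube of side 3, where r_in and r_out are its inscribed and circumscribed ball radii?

r_in = 3/2 (half the side); r_out = 3√43/2 (half the diagonal). Ratio = 1/√43 ≈ 0.152499.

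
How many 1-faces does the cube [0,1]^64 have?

Number of 1-faces = C(64,1)·2^(64-1) = 64·9223372036854775808 = 590295810358705651712.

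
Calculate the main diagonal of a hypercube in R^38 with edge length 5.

Diagonal = √38 · 5 ≈ 30.8221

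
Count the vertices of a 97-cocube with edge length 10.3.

The vertices are ±e_1, ..., ±e_97, so there are 2·97 = 194.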